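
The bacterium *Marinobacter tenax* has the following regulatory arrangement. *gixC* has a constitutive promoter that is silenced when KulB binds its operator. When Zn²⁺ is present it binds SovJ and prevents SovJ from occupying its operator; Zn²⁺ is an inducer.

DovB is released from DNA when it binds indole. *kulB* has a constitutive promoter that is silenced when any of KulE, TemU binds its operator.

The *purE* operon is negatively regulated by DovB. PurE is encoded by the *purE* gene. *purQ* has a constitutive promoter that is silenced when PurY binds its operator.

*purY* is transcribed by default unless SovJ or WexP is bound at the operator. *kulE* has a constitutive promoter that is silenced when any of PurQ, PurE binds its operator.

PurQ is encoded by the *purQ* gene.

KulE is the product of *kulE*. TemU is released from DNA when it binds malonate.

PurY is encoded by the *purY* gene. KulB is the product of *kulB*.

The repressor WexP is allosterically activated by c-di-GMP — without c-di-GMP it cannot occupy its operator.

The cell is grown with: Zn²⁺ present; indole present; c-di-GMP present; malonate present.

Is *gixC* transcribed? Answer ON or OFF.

Zn²⁺ is present, so SovJ is inactive.
c-di-GMP is present, so WexP is active.
With repressor WexP bound, *purY* is not transcribed.
So PurY is not produced.
With no repressor bound, *purQ* is transcribed.
So PurQ is produced and active.
Indole is present, so DovB is inactive.
With no repressor bound, *purE* is transcribed.
So PurE is produced and active.
With repressor PurQ bound, *kulE* is not transcribed.
So KulE is not produced.
Malonate is present, so TemU is inactive.
With no repressor bound, *kulB* is transcribed.
So KulB is produced and active.
With repressor KulB bound, *gixC* is not transcribed.

OFF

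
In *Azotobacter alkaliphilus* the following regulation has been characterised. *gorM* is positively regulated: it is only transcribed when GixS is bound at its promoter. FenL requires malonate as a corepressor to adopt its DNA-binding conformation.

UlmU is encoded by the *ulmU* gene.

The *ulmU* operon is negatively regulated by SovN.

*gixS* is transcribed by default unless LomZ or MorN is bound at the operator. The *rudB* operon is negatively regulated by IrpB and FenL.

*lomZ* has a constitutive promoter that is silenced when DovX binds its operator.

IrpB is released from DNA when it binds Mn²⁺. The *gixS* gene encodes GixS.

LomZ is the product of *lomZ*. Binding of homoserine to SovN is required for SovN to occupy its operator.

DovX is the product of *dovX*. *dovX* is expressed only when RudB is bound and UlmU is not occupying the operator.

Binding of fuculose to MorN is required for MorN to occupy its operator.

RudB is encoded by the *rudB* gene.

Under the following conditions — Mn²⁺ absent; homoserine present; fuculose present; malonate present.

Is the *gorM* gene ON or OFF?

OFF

Homoserine is present, so SovN is active.
With repressor SovN bound, *ulmU* is not transcribed.
So UlmU is not produced.
Mn²⁺ is absent, so IrpB is active.
Malonate is present, so FenL is active.
With repressor IrpB bound, *rudB* is not transcribed.
So RudB is not produced.
Required activator RudB is absent, so *dovX* is not transcribed.
So DovX is not produced.
With no repressor bound, *lomZ* is transcribed.
So LomZ is produced and active.
Fuculose is present, so MorN is active.
With repressor LomZ bound, *gixS* is not transcribed.
So GixS is not produced.
Required activator GixS is absent, so *gorM* is not transcribed.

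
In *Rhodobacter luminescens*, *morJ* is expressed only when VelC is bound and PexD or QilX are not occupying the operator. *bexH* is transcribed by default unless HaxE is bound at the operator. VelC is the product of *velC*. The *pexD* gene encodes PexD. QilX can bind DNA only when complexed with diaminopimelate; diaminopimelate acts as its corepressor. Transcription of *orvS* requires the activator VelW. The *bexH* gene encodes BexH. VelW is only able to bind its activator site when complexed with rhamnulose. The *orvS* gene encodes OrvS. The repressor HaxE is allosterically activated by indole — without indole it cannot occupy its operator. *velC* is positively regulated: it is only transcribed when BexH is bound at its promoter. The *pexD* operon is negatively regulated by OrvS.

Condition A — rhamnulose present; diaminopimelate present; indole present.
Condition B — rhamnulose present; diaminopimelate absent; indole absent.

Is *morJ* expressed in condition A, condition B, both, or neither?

B only

Condition A:
Rhamnulose is present, so VelW is active.
No repressor is bound and VelW is active, so *orvS* is transcribed.
So OrvS is produced and active.
With repressor OrvS bound, *pexD* is not transcribed.
So PexD is not produced.
Diaminopimelate is present, so QilX is active.
Indole is present, so HaxE is active.
With repressor HaxE bound, *bexH* is not transcribed.
So BexH is not produced.
Required activator BexH is absent, so *velC* is not transcribed.
So VelC is not produced.
With repressor QilX bound, *morJ* is not transcribed.
→ *morJ* is OFF in A.
Condition B:
Rhamnulose is present, so VelW is active.
No repressor is bound and VelW is active, so *orvS* is transcribed.
So OrvS is produced and active.
With repressor OrvS bound, *pexD* is not transcribed.
So PexD is not produced.
Diaminopimelate is absent, so QilX is inactive.
Indole is absent, so HaxE is inactive.
With no repressor bound, *bexH* is transcribed.
So BexH is produced and active.
No repressor is bound and BexH is active, so *velC* is transcribed.
So VelC is produced and active.
No repressor is bound and VelC is active, so *morJ* is transcribed.
→ *morJ* is ON in B.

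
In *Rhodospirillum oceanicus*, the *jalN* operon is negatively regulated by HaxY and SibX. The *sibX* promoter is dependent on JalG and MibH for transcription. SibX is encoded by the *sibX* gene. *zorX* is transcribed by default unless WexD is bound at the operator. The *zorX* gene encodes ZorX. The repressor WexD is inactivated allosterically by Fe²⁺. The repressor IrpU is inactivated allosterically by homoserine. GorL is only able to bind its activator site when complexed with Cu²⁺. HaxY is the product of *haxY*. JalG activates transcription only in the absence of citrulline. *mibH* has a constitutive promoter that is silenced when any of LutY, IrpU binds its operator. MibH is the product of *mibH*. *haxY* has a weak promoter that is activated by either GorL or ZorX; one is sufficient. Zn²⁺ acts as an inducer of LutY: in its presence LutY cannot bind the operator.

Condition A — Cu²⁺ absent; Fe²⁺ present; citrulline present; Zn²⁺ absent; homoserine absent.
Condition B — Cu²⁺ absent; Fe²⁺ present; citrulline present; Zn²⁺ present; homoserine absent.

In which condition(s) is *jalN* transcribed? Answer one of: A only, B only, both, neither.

neither

Condition A:
Cu²⁺ is absent, so GorL is inactive.
Fe²⁺ is present, so WexD is inactive.
With no repressor bound, *zorX* is transcribed.
So ZorX is produced and active.
Activator ZorX is present, so *haxY* is transcribed.
So HaxY is produced and active.
Citrulline is present, so JalG is inactive.
Zn²⁺ is absent, so LutY is active.
Homoserine is absent, so IrpU is active.
With repressor LutY bound, *mibH* is not transcribed.
So MibH is not produced.
Required activator JalG is absent, so *sibX* is not transcribed.
So SibX is not produced.
With repressor HaxY bound, *jalN* is not transcribed.
→ *jalN* is OFF in A.
Condition B:
Cu²⁺ is absent, so GorL is inactive.
Fe²⁺ is present, so WexD is inactive.
With no repressor bound, *zorX* is transcribed.
So ZorX is produced and active.
Activator ZorX is present, so *haxY* is transcribed.
So HaxY is produced and active.
Citrulline is present, so JalG is inactive.
Zn²⁺ is present, so LutY is inactive.
Homoserine is absent, so IrpU is active.
With repressor IrpU bound, *mibH* is not transcribed.
So MibH is not produced.
Required activator JalG is absent, so *sibX* is not transcribed.
So SibX is not produced.
With repressor HaxY bound, *jalN* is not transcribed.
→ *jalN* is OFF in B.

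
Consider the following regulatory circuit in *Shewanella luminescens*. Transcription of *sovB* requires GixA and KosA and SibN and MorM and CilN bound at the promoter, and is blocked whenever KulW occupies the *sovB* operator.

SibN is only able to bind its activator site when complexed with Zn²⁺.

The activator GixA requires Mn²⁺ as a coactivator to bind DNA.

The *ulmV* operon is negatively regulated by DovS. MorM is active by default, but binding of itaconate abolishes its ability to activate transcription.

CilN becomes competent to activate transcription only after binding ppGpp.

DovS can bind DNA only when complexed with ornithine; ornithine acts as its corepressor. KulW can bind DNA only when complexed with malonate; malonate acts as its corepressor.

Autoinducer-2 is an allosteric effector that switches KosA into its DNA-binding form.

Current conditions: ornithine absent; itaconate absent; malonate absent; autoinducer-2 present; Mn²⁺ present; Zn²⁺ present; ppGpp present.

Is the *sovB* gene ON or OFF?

ON

Mn²⁺ is present, so GixA is active.
Autoinducer-2 is present, so KosA is active.
Zn²⁺ is present, so SibN is active.
Itaconate is absent, so MorM is active.
ppGpp is present, so CilN is active.
Malonate is absent, so KulW is inactive.
No repressor is bound and GixA and KosA and SibN and MorM and CilN are active, so *sovB* is transcribed.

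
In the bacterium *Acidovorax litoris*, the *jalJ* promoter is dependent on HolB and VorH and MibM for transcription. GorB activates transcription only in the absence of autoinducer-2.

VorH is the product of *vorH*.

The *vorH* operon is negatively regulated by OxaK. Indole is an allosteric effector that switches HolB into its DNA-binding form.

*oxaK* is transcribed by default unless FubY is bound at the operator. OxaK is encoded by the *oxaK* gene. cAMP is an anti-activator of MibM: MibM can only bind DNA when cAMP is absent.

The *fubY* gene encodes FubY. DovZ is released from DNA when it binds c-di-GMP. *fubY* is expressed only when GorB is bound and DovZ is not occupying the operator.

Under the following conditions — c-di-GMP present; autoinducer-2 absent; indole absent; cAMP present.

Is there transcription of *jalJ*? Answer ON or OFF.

OFF

Indole is absent, so HolB is inactive.
Autoinducer-2 is absent, so GorB is active.
c-di-GMP is present, so DovZ is inactive.
No repressor is bound and GorB is active, so *fubY* is transcribed.
So FubY is produced and active.
With repressor FubY bound, *oxaK* is not transcribed.
So OxaK is not produced.
With no repressor bound, *vorH* is transcribed.
So VorH is produced and active.
cAMP is present, so MibM is inactive.
Required activator HolB is absent, so *jalJ* is not transcribed.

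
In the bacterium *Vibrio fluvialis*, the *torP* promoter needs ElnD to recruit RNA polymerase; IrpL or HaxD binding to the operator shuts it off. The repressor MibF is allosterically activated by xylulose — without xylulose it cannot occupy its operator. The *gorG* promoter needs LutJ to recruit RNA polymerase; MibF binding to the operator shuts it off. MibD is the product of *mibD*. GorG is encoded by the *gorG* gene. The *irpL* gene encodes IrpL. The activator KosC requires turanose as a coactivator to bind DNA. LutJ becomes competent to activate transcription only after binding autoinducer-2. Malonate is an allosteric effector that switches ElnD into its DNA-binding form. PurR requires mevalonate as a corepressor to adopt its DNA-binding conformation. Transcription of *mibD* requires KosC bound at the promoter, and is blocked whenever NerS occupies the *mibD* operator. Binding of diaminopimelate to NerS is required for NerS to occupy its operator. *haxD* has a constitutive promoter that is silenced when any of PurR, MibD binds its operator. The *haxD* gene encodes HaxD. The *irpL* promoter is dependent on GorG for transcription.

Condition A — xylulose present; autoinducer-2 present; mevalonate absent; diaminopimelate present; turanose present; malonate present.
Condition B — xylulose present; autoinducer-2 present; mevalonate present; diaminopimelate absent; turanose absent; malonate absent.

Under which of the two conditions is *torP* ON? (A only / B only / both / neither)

neither

Condition A:
Xylulose is present, so MibF is active.
Autoinducer-2 is present, so LutJ is active.
With repressor MibF bound, *gorG* is not transcribed.
So GorG is not produced.
Required activator GorG is absent, so *irpL* is not transcribed.
So IrpL is not produced.
Mevalonate is absent, so PurR is inactive.
Diaminopimelate is present, so NerS is active.
Turanose is present, so KosC is active.
With repressor NerS bound, *mibD* is not transcribed.
So MibD is not produced.
With no repressor bound, *haxD* is transcribed.
So HaxD is produced and active.
Malonate is present, so ElnD is active.
With repressor HaxD bound, *torP* is not transcribed.
→ *torP* is OFF in A.
Condition B:
Xylulose is present, so MibF is active.
Autoinducer-2 is present, so LutJ is active.
With repressor MibF bound, *gorG* is not transcribed.
So GorG is not produced.
Required activator GorG is absent, so *irpL* is not transcribed.
So IrpL is not produced.
Mevalonate is present, so PurR is active.
Diaminopimelate is absent, so NerS is inactive.
Turanose is absent, so KosC is inactive.
Required activator KosC is absent, so *mibD* is not transcribed.
So MibD is not produced.
With repressor PurR bound, *haxD* is not transcribed.
So HaxD is not produced.
Malonate is absent, so ElnD is inactive.
Required activator ElnD is absent, so *torP* is not transcribed.
→ *torP* is OFF in B.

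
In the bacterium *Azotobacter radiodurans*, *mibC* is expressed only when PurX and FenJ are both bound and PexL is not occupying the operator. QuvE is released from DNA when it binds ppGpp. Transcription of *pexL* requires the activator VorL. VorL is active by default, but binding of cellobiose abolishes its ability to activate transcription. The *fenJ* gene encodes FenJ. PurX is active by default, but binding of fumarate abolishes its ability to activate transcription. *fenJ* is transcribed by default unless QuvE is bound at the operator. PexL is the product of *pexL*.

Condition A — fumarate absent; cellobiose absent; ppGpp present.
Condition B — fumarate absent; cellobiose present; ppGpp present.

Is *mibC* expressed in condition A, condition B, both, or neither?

B only

Condition A:
Fumarate is absent, so PurX is active.
Cellobiose is absent, so VorL is active.
No repressor is bound and VorL is active, so *pexL* is transcribed.
So PexL is produced and active.
ppGpp is present, so QuvE is inactive.
With no repressor bound, *fenJ* is transcribed.
So FenJ is produced and active.
With repressor PexL bound, *mibC* is not transcribed.
→ *mibC* is OFF in A.
Condition B:
Fumarate is absent, so PurX is active.
Cellobiose is present, so VorL is inactive.
Required activator VorL is absent, so *pexL* is not transcribed.
So PexL is not produced.
ppGpp is present, so QuvE is inactive.
With no repressor bound, *fenJ* is transcribed.
So FenJ is produced and active.
No repressor is bound and PurX and FenJ are active, so *mibC* is transcribed.
→ *mibC* is ON in B.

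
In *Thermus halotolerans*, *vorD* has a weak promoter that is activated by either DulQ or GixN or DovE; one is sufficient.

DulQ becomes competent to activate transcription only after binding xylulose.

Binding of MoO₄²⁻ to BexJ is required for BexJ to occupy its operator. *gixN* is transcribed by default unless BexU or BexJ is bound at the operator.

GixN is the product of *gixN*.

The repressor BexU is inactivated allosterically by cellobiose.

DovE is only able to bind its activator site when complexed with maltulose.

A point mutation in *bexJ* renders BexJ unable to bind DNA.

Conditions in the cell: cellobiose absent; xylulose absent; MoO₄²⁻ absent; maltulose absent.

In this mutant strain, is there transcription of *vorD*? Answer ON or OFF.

Xylulose is absent, so DulQ is inactive.
Cellobiose is absent, so BexU is active.
BexJ is non-functional in this strain, so it has no effect.
With repressor BexU bound, *gixN* is not transcribed.
So GixN is not produced.
Maltulose is absent, so DovE is inactive.
No activator is available at the *vorD* promoter, so *vorD* is not transcribed.

OFF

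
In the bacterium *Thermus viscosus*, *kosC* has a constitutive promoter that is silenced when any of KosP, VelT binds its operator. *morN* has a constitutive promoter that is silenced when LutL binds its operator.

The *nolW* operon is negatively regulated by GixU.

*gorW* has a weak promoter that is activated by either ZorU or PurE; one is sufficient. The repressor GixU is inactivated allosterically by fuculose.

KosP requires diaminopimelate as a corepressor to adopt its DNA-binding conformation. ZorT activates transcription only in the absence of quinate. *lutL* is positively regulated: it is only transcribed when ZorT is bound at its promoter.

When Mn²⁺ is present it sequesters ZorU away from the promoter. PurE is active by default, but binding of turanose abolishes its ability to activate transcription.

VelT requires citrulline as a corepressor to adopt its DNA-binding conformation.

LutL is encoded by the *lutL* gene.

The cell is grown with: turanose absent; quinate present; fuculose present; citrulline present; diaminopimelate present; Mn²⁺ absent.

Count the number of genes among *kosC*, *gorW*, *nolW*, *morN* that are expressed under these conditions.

3

Diaminopimelate is present, so KosP is active.
Citrulline is present, so VelT is active.
With repressor KosP bound, *kosC* is not transcribed.
→ *kosC* is OFF.
Mn²⁺ is absent, so ZorU is active.
Turanose is absent, so PurE is active.
Activator ZorU is present, so *gorW* is transcribed.
→ *gorW* is ON.
Fuculose is present, so GixU is inactive.
With no repressor bound, *nolW* is transcribed.
→ *nolW* is ON.
Quinate is present, so ZorT is inactive.
Required activator ZorT is absent, so *lutL* is not transcribed.
So LutL is not produced.
With no repressor bound, *morN* is transcribed.
→ *morN* is ON.
3 of the 4 genes are transcribed.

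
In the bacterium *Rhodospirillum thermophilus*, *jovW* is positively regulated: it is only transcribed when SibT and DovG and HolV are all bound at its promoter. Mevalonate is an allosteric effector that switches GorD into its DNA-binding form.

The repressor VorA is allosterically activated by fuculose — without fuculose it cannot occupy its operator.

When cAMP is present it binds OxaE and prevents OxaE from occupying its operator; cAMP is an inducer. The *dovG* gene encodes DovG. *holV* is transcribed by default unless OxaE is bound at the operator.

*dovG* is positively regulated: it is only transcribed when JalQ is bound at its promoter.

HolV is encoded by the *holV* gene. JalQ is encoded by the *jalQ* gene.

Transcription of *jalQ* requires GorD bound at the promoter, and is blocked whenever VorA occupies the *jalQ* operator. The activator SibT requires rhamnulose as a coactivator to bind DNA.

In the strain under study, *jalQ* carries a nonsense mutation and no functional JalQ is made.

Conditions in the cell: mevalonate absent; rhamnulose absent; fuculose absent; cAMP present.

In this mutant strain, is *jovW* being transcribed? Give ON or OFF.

OFF

Rhamnulose is absent, so SibT is inactive.
JalQ is non-functional in this strain, so it has no effect.
Required activator JalQ is absent, so *dovG* is not transcribed.
So DovG is not produced.
cAMP is present, so OxaE is inactive.
With no repressor bound, *holV* is transcribed.
So HolV is produced and active.
Required activator SibT is absent, so *jovW* is not transcribed.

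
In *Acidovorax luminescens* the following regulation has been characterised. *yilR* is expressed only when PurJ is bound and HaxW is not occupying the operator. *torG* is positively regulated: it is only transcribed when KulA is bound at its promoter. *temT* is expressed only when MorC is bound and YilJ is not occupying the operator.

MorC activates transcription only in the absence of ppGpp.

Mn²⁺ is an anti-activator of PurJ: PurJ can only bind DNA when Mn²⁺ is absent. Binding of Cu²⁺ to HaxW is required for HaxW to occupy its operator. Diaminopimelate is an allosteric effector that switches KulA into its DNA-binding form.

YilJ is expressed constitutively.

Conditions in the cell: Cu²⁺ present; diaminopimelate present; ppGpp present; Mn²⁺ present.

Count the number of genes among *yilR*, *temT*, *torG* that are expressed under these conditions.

1

Mn²⁺ is present, so PurJ is inactive.
Cu²⁺ is present, so HaxW is active.
With repressor HaxW bound, *yilR* is not transcribed.
→ *yilR* is OFF.
ppGpp is present, so MorC is inactive.
YilJ is produced constitutively and is active.
With repressor YilJ bound, *temT* is not transcribed.
→ *temT* is OFF.
Diaminopimelate is present, so KulA is active.
No repressor is bound and KulA is active, so *torG* is transcribed.
→ *torG* is ON.
1 of the 3 genes is transcribed.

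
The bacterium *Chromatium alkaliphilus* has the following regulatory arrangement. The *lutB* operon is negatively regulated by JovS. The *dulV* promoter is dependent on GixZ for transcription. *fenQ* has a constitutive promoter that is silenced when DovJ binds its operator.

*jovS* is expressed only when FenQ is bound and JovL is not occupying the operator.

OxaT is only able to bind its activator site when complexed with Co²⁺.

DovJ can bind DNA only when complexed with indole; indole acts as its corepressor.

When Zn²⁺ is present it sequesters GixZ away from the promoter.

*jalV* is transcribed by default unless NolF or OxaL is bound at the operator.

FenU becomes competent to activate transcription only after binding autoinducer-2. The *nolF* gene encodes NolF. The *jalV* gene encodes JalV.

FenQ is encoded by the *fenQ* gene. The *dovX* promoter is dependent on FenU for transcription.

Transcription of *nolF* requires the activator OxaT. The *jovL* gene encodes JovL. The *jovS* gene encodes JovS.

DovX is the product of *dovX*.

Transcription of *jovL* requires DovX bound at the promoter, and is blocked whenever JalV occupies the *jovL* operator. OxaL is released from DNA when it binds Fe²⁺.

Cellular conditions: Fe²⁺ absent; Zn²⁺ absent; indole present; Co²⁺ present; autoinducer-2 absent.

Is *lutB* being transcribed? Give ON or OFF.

Co²⁺ is present, so OxaT is active.
No repressor is bound and OxaT is active, so *nolF* is transcribed.
So NolF is produced and active.
Fe²⁺ is absent, so OxaL is active.
With repressor NolF bound, *jalV* is not transcribed.
So JalV is not produced.
Autoinducer-2 is absent, so FenU is inactive.
Required activator FenU is absent, so *dovX* is not transcribed.
So DovX is not produced.
Required activator DovX is absent, so *jovL* is not transcribed.
So JovL is not produced.
Indole is present, so DovJ is active.
With repressor DovJ bound, *fenQ* is not transcribed.
So FenQ is not produced.
Required activator FenQ is absent, so *jovS* is not transcribed.
So JovS is not produced.
With no repressor bound, *lutB* is transcribed.

ON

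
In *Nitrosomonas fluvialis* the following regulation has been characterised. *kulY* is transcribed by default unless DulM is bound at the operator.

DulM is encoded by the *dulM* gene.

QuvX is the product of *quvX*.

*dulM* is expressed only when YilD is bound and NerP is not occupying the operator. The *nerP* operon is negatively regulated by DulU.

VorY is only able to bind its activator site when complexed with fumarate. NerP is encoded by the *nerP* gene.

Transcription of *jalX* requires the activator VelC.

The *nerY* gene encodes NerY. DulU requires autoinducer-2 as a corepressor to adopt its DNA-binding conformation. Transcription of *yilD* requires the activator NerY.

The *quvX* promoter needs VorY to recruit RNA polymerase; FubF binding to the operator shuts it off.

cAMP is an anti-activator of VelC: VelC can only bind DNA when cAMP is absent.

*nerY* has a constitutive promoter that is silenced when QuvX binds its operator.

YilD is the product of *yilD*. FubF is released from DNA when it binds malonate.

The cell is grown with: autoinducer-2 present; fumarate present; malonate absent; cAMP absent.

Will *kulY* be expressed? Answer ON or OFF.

OFF

Fumarate is present, so VorY is active.
Malonate is absent, so FubF is active.
With repressor FubF bound, *quvX* is not transcribed.
So QuvX is not produced.
With no repressor bound, *nerY* is transcribed.
So NerY is produced and active.
No repressor is bound and NerY is active, so *yilD* is transcribed.
So YilD is produced and active.
Autoinducer-2 is present, so DulU is active.
With repressor DulU bound, *nerP* is not transcribed.
So NerP is not produced.
No repressor is bound and YilD is active, so *dulM* is transcribed.
So DulM is produced and active.
With repressor DulM bound, *kulY* is not transcribed.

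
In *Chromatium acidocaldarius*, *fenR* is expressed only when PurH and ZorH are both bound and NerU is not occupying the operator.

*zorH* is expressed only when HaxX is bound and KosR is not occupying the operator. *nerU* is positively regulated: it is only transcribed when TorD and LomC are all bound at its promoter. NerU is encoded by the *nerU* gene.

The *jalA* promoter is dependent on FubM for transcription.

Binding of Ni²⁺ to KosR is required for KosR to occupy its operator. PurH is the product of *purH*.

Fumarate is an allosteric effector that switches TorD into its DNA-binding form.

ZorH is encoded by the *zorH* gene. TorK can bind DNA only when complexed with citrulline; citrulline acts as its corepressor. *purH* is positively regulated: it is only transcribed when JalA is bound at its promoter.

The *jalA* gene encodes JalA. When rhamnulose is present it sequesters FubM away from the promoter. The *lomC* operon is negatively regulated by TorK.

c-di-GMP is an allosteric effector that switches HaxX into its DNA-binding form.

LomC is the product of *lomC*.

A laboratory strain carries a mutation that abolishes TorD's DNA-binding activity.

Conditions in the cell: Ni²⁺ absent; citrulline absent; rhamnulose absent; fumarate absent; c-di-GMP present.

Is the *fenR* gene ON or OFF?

ON

Rhamnulose is absent, so FubM is active.
No repressor is bound and FubM is active, so *jalA* is transcribed.
So JalA is produced and active.
No repressor is bound and JalA is active, so *purH* is transcribed.
So PurH is produced and active.
Ni²⁺ is absent, so KosR is inactive.
c-di-GMP is present, so HaxX is active.
No repressor is bound and HaxX is active, so *zorH* is transcribed.
So ZorH is produced and active.
TorD is non-functional in this strain, so it has no effect.
Citrulline is absent, so TorK is inactive.
With no repressor bound, *lomC* is transcribed.
So LomC is produced and active.
Required activator TorD is absent, so *nerU* is not transcribed.
So NerU is not produced.
No repressor is bound and PurH and ZorH are active, so *fenR* is transcribed.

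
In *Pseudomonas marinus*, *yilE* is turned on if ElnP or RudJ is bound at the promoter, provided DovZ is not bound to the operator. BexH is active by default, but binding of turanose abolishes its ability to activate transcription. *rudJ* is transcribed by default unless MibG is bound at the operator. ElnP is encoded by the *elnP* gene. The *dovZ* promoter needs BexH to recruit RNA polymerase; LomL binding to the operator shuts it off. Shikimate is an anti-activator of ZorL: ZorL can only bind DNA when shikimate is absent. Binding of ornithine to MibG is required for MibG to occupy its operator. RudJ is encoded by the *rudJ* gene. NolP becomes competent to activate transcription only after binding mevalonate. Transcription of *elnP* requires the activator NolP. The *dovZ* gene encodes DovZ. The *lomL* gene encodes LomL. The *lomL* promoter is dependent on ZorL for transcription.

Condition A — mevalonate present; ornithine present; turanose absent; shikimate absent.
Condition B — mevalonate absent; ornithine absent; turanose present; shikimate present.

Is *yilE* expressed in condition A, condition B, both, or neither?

both

Condition A:
Mevalonate is present, so NolP is active.
No repressor is bound and NolP is active, so *elnP* is transcribed.
So ElnP is produced and active.
Ornithine is present, so MibG is active.
With repressor MibG bound, *rudJ* is not transcribed.
So RudJ is not produced.
Turanose is absent, so BexH is active.
Shikimate is absent, so ZorL is active.
No repressor is bound and ZorL is active, so *lomL* is transcribed.
So LomL is produced and active.
With repressor LomL bound, *dovZ* is not transcribed.
So DovZ is not produced.
Activator ElnP is present, so *yilE* is transcribed.
→ *yilE* is ON in A.
Condition B:
Mevalonate is absent, so NolP is inactive.
Required activator NolP is absent, so *elnP* is not transcribed.
So ElnP is not produced.
Ornithine is absent, so MibG is inactive.
With no repressor bound, *rudJ* is transcribed.
So RudJ is produced and active.
Turanose is present, so BexH is inactive.
Shikimate is present, so ZorL is inactive.
Required activator ZorL is absent, so *lomL* is not transcribed.
So LomL is not produced.
Required activator BexH is absent, so *dovZ* is not transcribed.
So DovZ is not produced.
Activator RudJ is present, so *yilE* is transcribed.
→ *yilE* is ON in B.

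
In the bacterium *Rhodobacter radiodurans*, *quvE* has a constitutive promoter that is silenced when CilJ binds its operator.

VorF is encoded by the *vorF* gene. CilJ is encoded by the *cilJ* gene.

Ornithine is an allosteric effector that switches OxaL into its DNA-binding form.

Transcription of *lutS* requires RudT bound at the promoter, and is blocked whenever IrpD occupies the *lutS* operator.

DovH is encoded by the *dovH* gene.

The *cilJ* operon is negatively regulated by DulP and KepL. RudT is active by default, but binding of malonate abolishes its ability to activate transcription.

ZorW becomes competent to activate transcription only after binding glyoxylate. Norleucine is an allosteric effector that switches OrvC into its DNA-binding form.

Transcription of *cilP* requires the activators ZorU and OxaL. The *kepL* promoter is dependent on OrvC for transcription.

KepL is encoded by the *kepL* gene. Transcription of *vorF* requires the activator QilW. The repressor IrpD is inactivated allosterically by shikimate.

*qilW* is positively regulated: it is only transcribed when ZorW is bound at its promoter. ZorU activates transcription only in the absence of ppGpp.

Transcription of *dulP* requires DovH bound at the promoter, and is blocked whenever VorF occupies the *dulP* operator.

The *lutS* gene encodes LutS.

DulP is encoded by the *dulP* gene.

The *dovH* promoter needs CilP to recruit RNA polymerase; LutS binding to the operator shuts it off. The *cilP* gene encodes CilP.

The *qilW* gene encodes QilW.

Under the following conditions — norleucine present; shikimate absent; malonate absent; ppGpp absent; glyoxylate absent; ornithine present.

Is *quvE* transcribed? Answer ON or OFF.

ON

Glyoxylate is absent, so ZorW is inactive.
Required activator ZorW is absent, so *qilW* is not transcribed.
So QilW is not produced.
Required activator QilW is absent, so *vorF* is not transcribed.
So VorF is not produced.
Malonate is absent, so RudT is active.
Shikimate is absent, so IrpD is active.
With repressor IrpD bound, *lutS* is not transcribed.
So LutS is not produced.
ppGpp is absent, so ZorU is active.
Ornithine is present, so OxaL is active.
No repressor is bound and ZorU and OxaL are active, so *cilP* is transcribed.
So CilP is produced and active.
No repressor is bound and CilP is active, so *dovH* is transcribed.
So DovH is produced and active.
No repressor is bound and DovH is active, so *dulP* is transcribed.
So DulP is produced and active.
Norleucine is present, so OrvC is active.
No repressor is bound and OrvC is active, so *kepL* is transcribed.
So KepL is produced and active.
With repressor DulP bound, *cilJ* is not transcribed.
So CilJ is not produced.
With no repressor bound, *quvE* is transcribed.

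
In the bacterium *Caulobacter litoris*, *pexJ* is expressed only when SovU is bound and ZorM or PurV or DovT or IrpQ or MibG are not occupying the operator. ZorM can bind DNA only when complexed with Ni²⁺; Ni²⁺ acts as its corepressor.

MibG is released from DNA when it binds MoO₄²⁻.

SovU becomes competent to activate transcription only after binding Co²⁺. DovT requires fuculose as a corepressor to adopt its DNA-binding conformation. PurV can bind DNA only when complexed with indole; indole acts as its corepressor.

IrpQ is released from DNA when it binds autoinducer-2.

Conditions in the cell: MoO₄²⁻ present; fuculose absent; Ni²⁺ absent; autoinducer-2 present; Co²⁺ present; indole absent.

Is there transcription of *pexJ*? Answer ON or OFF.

ON

Co²⁺ is present, so SovU is active.
Ni²⁺ is absent, so ZorM is inactive.
Indole is absent, so PurV is inactive.
Fuculose is absent, so DovT is inactive.
Autoinducer-2 is present, so IrpQ is inactive.
MoO₄²⁻ is present, so MibG is inactive.
No repressor is bound and SovU is active, so *pexJ* is transcribed.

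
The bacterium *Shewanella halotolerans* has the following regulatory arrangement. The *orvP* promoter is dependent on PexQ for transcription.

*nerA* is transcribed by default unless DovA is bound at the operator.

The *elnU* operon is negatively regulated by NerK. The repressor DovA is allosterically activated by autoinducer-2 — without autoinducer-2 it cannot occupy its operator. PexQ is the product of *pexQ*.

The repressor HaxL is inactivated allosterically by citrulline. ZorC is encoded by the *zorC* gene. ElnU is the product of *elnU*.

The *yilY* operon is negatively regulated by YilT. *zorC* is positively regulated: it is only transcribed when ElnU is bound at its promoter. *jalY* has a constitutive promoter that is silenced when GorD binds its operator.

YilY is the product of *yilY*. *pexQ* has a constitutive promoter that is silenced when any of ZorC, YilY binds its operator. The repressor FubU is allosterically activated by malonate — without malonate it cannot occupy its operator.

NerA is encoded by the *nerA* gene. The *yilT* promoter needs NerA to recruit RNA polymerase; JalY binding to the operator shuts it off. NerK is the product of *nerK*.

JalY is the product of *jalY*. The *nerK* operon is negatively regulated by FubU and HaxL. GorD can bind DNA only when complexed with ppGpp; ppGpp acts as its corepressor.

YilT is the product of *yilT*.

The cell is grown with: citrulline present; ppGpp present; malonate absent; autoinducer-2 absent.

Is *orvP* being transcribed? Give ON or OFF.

ON

Malonate is absent, so FubU is inactive.
Citrulline is present, so HaxL is inactive.
With no repressor bound, *nerK* is transcribed.
So NerK is produced and active.
With repressor NerK bound, *elnU* is not transcribed.
So ElnU is not produced.
Required activator ElnU is absent, so *zorC* is not transcribed.
So ZorC is not produced.
ppGpp is present, so GorD is active.
With repressor GorD bound, *jalY* is not transcribed.
So JalY is not produced.
Autoinducer-2 is absent, so DovA is inactive.
With no repressor bound, *nerA* is transcribed.
So NerA is produced and active.
No repressor is bound and NerA is active, so *yilT* is transcribed.
So YilT is produced and active.
With repressor YilT bound, *yilY* is not transcribed.
So YilY is not produced.
With no repressor bound, *pexQ* is transcribed.
So PexQ is produced and active.
No repressor is bound and PexQ is active, so *orvP* is transcribed.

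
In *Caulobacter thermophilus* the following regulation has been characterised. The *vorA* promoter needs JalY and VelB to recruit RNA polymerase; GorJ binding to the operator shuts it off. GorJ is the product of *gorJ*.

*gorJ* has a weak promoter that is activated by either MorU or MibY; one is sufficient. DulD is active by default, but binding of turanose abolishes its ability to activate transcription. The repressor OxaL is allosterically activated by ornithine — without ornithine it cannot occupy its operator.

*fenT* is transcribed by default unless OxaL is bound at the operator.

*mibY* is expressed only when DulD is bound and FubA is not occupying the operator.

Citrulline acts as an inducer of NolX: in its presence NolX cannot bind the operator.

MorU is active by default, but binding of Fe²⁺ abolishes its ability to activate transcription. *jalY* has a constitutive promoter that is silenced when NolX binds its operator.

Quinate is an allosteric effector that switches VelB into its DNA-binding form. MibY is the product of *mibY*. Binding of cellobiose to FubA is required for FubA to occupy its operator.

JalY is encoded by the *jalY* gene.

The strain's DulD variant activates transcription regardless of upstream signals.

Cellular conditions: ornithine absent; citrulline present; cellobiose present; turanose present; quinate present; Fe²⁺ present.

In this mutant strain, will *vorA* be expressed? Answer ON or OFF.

ON

Citrulline is present, so NolX is inactive.
With no repressor bound, *jalY* is transcribed.
So JalY is produced and active.
Quinate is present, so VelB is active.
Fe²⁺ is present, so MorU is inactive.
DulD is constitutively active in this strain.
Cellobiose is present, so FubA is active.
With repressor FubA bound, *mibY* is not transcribed.
So MibY is not produced.
No activator is available at the *gorJ* promoter, so *gorJ* is not transcribed.
So GorJ is not produced.
No repressor is bound and JalY and VelB are active, so *vorA* is transcribed.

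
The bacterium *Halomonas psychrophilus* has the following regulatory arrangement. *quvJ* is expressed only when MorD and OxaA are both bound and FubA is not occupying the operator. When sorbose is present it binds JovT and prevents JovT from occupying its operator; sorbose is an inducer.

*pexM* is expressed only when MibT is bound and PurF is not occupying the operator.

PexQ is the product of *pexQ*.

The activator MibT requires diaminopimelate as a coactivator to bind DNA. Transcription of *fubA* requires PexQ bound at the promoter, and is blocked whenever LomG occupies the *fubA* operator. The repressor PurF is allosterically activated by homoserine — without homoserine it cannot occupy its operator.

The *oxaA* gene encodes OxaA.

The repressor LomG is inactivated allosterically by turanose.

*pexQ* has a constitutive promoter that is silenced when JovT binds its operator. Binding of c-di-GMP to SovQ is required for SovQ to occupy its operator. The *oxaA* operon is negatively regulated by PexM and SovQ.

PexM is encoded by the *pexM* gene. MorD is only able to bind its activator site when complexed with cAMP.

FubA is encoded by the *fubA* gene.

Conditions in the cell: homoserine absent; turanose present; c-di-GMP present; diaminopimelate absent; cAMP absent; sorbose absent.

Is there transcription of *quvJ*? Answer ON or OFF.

cAMP is absent, so MorD is inactive.
Homoserine is absent, so PurF is inactive.
Diaminopimelate is absent, so MibT is inactive.
Required activator MibT is absent, so *pexM* is not transcribed.
So PexM is not produced.
c-di-GMP is present, so SovQ is active.
With repressor SovQ bound, *oxaA* is not transcribed.
So OxaA is not produced.
Turanose is present, so LomG is inactive.
Sorbose is absent, so JovT is active.
With repressor JovT bound, *pexQ* is not transcribed.
So PexQ is not produced.
Required activator PexQ is absent, so *fubA* is not transcribed.
So FubA is not produced.
Required activator MorD is absent, so *quvJ* is not transcribed.

OFF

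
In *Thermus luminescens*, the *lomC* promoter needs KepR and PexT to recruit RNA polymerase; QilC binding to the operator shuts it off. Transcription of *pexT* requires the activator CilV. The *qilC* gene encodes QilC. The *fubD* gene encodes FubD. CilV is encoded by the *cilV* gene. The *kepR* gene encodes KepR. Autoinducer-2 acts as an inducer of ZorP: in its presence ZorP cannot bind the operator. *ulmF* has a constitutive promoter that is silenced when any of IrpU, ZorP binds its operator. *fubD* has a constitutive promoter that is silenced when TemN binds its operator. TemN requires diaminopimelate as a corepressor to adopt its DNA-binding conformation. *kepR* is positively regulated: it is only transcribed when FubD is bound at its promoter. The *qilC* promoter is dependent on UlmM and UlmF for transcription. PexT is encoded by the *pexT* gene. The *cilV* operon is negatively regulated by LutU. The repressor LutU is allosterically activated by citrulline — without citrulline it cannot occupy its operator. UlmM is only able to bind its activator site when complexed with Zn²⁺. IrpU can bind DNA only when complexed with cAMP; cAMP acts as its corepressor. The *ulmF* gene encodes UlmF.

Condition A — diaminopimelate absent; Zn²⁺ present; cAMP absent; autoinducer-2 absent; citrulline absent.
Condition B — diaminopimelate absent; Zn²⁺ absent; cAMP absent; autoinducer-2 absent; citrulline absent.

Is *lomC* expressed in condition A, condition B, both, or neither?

Condition A:
Diaminopimelate is absent, so TemN is inactive.
With no repressor bound, *fubD* is transcribed.
So FubD is produced and active.
No repressor is bound and FubD is active, so *kepR* is transcribed.
So KepR is produced and active.
Zn²⁺ is present, so UlmM is active.
cAMP is absent, so IrpU is inactive.
Autoinducer-2 is absent, so ZorP is active.
With repressor ZorP bound, *ulmF* is not transcribed.
So UlmF is not produced.
Required activator UlmF is absent, so *qilC* is not transcribed.
So QilC is not produced.
Citrulline is absent, so LutU is inactive.
With no repressor bound, *cilV* is transcribed.
So CilV is produced and active.
No repressor is bound and CilV is active, so *pexT* is transcribed.
So PexT is produced and active.
No repressor is bound and KepR and PexT are active, so *lomC* is transcribed.
→ *lomC* is ON in A.
Condition B:
Diaminopimelate is absent, so TemN is inactive.
With no repressor bound, *fubD* is transcribed.
So FubD is produced and active.
No repressor is bound and FubD is active, so *kepR* is transcribed.
So KepR is produced and active.
Zn²⁺ is absent, so UlmM is inactive.
cAMP is absent, so IrpU is inactive.
Autoinducer-2 is absent, so ZorP is active.
With repressor ZorP bound, *ulmF* is not transcribed.
So UlmF is not produced.
Required activator UlmM is absent, so *qilC* is not transcribed.
So QilC is not produced.
Citrulline is absent, so LutU is inactive.
With no repressor bound, *cilV* is transcribed.
So CilV is produced and active.
No repressor is bound and CilV is active, so *pexT* is transcribed.
So PexT is produced and active.
No repressor is bound and KepR and PexT are active, so *lomC* is transcribed.
→ *lomC* is ON in B.

both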